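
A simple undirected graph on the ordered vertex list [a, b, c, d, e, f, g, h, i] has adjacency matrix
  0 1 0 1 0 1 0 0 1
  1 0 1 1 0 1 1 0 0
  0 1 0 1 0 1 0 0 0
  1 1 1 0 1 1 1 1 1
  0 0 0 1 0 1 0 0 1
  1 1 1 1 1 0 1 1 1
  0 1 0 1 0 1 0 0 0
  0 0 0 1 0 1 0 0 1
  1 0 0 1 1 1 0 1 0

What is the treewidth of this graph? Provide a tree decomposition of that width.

Treewidth 3.
One such decomposition:
Bags: B1 = {a, d, f, i}  B2 = {a, b, d, f}  B3 = {d, e, f, i}  B4 = {b, d, f, g}  B5 = {b, c, d, f}  B6 = {d, f, h, i}
Tree: B1–B2, B1–B3, B2–B4, B4–B5, B3–B6

Each bag holds 4 vertices, so the decomposition has width 3, which upper-bounds the treewidth. Conversely, {d, e, f, i} is a clique of size 4, and the vertices of any clique must share a bag in every tree decomposition; so some bag has ≥ 4 vertices and tw(G) ≥ 3. The upper and lower bounds meet at 3, so that is the treewidth.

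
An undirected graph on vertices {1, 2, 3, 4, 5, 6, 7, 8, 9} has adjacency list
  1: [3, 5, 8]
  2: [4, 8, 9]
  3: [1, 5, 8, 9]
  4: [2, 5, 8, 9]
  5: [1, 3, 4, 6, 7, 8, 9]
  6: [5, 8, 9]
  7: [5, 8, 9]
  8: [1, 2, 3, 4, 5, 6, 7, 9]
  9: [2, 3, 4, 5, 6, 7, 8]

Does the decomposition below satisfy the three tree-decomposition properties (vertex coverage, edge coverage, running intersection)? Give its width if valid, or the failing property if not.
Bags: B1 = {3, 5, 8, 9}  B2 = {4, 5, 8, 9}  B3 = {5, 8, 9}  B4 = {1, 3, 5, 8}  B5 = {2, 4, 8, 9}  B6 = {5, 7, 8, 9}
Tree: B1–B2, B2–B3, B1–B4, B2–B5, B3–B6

A tree decomposition must satisfy three properties: every vertex lies in some bag; for every edge, both endpoints lie together in some bag; and for every vertex, the bags containing it form a connected subtree. Here vertex 6 appears in no bag, so the decomposition is invalid.

No — vertex 6 appears in no bag.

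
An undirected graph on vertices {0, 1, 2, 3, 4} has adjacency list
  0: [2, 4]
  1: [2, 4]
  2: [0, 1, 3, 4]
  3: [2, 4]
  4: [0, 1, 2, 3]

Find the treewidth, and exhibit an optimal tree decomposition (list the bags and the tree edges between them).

Treewidth 2.
One such decomposition:
Bags: B1 = {1, 2, 4}  B2 = {2, 3, 4}  B3 = {0, 2, 4}
Tree: B1–B2, B1–B3

Each bag holds 3 vertices, so the decomposition has width 2, which upper-bounds the treewidth. On the other hand G contains the 3-clique {0, 2, 4}. A clique must lie in a single bag of any decomposition, so no decomposition can have width below 2. The upper and lower bounds meet at 2, so that is the treewidth.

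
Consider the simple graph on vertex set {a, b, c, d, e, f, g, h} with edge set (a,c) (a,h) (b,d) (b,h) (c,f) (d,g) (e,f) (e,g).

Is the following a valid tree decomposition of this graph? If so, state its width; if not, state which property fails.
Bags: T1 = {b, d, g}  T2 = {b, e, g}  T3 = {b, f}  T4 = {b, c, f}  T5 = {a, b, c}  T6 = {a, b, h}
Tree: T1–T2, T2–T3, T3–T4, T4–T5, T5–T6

No — edge (e,f) lies in no bag.

A tree decomposition must satisfy three properties: every vertex lies in some bag; for every edge, both endpoints lie together in some bag; and for every vertex, the bags containing it form a connected subtree. Here edge (e,f) lies in no bag, so the decomposition is invalid.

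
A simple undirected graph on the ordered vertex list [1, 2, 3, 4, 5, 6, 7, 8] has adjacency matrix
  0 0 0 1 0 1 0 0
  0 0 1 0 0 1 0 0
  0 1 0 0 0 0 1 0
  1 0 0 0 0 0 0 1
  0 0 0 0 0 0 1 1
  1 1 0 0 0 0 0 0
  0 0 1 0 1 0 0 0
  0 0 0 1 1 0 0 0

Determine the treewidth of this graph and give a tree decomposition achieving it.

The largest bag has 3 vertices, giving width 2; this decomposition certifies tw(G) ≤ 2. For the lower bound, G contains the cycle 8–4–1–6–2–3–7–5–8, so G is not a forest; only forests have treewidth ≤ 1, hence tw(G) ≥ 2. Therefore the treewidth is 2.

Treewidth 2.
One optimal decomposition is:
Bags: B1 = {1, 4, 8}  B2 = {1, 6, 8}  B3 = {2, 6, 8}  B4 = {2, 3, 8}  B5 = {3, 7, 8}  B6 = {5, 7, 8}
Tree: B1–B2, B2–B3, B3–B4, B4–B5, B5–B6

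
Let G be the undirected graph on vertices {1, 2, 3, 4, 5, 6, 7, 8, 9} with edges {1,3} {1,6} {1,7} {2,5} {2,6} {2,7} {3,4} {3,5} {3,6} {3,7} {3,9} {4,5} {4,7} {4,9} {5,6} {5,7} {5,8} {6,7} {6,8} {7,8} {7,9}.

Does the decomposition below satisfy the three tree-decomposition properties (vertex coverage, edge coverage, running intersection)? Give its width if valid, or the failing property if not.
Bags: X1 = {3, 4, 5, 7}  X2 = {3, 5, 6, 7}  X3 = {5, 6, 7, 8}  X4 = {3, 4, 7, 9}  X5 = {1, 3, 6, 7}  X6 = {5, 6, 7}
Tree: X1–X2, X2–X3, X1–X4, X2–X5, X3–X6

A tree decomposition must satisfy three properties: every vertex lies in some bag; for every edge, both endpoints lie together in some bag; and for every vertex, the bags containing it form a connected subtree. Here vertex 2 appears in no bag, so the decomposition is invalid.

No — vertex 2 appears in no bag.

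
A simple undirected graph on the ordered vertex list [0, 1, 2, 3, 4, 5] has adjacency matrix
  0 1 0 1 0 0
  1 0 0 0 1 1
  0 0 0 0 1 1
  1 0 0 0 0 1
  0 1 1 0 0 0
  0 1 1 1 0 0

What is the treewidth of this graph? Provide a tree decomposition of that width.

Every bag has size at most 3, so the width is 3 − 1 = 2 and tw(G) ≤ 2. For the lower bound, G contains the cycle 0–3–5–1–0, so G is not a forest; only forests have treewidth ≤ 1, hence tw(G) ≥ 2. Hence tw(G) = 2 exactly.

Treewidth 2.
Bags: B1 = {0, 1, 3}  B2 = {1, 3, 5}  B3 = {1, 4, 5}  B4 = {2, 4, 5}
Tree: B1–B2, B2–B3, B3–B4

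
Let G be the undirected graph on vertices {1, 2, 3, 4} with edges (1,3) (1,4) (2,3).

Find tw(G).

1

A width-1 tree decomposition is:
Bags: B1 = {1, 4}  B2 = {1, 3}  B3 = {2, 3}
Tree: B1–B2, B2–B3
Each bag holds 2 vertices, so the decomposition has width 1, which upper-bounds the treewidth. Any graph with an edge has treewidth ≥ 1, and G has the edge 4–1. Combining the bounds, tw(G) = 1.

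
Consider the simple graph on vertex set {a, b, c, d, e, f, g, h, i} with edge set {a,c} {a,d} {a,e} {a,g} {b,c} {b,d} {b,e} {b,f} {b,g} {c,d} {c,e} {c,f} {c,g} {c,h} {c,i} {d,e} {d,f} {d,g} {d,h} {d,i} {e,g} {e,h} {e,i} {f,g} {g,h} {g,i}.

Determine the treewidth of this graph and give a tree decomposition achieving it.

Treewidth 4.
One optimal decomposition is:
Bags: B1 = {b, c, d, e, g}  B2 = {c, d, e, g, i}  B3 = {a, c, d, e, g}  B4 = {b, c, d, f, g}  B5 = {c, d, e, g, h}
Tree: B1–B2, B2–B3, B1–B4, B1–B5

Each bag holds 5 vertices, so the decomposition has width 4, which upper-bounds the treewidth. Conversely, {c, d, e, g, h} is a clique of size 5, and the vertices of any clique must share a bag in every tree decomposition; so some bag has ≥ 5 vertices and tw(G) ≥ 4. Combining the bounds, tw(G) = 4.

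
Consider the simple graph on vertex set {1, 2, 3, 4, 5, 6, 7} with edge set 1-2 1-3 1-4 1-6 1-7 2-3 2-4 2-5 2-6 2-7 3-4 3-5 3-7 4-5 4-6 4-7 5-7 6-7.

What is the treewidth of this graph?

A width-4 tree decomposition is:
Bags: B1 = {1, 2, 3, 4, 7}  B2 = {2, 3, 4, 5, 7}  B3 = {1, 2, 4, 6, 7}
Tree: B1–B2, B1–B3
Every bag has size at most 5, so the width is 5 − 1 = 4 and tw(G) ≤ 4. On the other hand G contains the 5-clique {1, 2, 3, 4, 7}. A clique must lie in a single bag of any decomposition, so no decomposition can have width below 4. Therefore the treewidth is 4.

4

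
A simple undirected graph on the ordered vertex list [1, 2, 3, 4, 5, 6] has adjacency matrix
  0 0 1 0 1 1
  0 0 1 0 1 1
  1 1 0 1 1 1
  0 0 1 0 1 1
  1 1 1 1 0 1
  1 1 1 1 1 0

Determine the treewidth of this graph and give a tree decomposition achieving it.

Treewidth 3.
Bags: B1 = {2, 3, 5, 6}  B2 = {1, 3, 5, 6}  B3 = {3, 4, 5, 6}
Tree: B1–B2, B1–B3

Every bag has size at most 4, so the width is 4 − 1 = 3 and tw(G) ≤ 3. For the lower bound, the 4 vertices {1, 3, 5, 6} are pairwise adjacent, and any tree decomposition puts a clique entirely inside one bag — forcing width ≥ 3. Combining the bounds, tw(G) = 3.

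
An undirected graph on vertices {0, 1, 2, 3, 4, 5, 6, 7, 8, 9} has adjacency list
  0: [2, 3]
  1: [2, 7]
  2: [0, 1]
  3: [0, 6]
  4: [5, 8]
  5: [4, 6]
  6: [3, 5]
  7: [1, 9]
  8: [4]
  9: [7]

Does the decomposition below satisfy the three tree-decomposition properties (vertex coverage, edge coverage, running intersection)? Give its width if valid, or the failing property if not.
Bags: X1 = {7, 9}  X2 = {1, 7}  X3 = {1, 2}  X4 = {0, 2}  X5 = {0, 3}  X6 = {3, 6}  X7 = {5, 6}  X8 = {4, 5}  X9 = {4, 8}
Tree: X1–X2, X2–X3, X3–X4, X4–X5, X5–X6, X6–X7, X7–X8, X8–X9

Vertex coverage: the bags together contain {0, 1, 2, 3, 4, 5, 6, 7, 8, 9}, the full vertex set. Edge coverage: each edge of G has both endpoints in at least one bag. Running intersection: for every vertex, the bags containing it form a connected subtree. All three properties hold, so this is a valid tree decomposition of width max|bag| − 1 = 1, and hence tw(G) ≤ 1.

Yes; width 1.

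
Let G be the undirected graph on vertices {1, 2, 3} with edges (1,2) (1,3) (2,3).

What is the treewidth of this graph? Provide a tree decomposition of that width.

A single bag containing all 3 vertices is trivially a valid decomposition of width 2. On the other hand G contains the 3-clique {1, 2, 3}. A clique must lie in a single bag of any decomposition, so no decomposition can have width below 2. Combining the bounds, tw(G) = 2.

Treewidth 2.
Bags: B1 = {1, 2, 3}
Tree: (single bag)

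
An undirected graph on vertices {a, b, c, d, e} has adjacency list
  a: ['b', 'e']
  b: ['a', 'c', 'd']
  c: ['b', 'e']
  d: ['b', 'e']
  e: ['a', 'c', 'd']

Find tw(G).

2

A width-2 tree decomposition is:
Bags: B1 = {b, c, e}  B2 = {b, d, e}  B3 = {a, b, e}
Tree: B1–B2, B2–B3
Every bag has size at most 3, so the width is 3 − 1 = 2 and tw(G) ≤ 2. The edges e–c–b–d–e form a cycle, so G is not a tree and its treewidth is at least 2. The upper and lower bounds meet at 2, so that is the treewidth.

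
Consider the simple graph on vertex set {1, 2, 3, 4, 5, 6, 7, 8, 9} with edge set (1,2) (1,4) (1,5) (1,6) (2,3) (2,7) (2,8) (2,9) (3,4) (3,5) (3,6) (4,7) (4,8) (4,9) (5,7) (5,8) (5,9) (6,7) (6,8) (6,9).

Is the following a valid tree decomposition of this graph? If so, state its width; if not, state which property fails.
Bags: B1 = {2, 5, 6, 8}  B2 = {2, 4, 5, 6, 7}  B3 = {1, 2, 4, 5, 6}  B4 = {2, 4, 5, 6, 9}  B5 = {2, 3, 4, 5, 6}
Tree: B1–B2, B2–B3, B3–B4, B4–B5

No — edge (4,8) lies in no bag.

A tree decomposition must satisfy three properties: every vertex lies in some bag; for every edge, both endpoints lie together in some bag; and for every vertex, the bags containing it form a connected subtree. Here edge (4,8) lies in no bag, so the decomposition is invalid.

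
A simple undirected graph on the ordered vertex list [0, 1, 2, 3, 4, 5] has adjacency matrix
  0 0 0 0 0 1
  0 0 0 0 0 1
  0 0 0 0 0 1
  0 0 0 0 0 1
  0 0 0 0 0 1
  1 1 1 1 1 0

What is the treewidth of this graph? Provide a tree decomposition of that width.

Treewidth 1.
One optimal decomposition is:
Bags: B1 = {4, 5}  B2 = {3, 5}  B3 = {1, 5}  B4 = {2, 5}  B5 = {0, 5}
Tree: B1–B2, B1–B3, B2–B4, B4–B5

Every bag has size at most 2, so the width is 2 − 1 = 1 and tw(G) ≤ 1. Any graph with an edge has treewidth ≥ 1, and G has the edge 4–5. Therefore the treewidth is 1.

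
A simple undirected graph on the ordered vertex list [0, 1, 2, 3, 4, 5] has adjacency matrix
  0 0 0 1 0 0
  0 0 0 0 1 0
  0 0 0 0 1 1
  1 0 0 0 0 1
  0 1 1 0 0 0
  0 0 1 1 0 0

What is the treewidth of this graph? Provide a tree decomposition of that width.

Each bag holds 2 vertices, so the decomposition has width 1, which upper-bounds the treewidth. Since G has at least one edge (e.g. 1–4), it is not an edgeless graph, so tw(G) ≥ 1. Therefore the treewidth is 1.

Treewidth 1.
One such decomposition:
Bags: B1 = {1, 4}  B2 = {2, 4}  B3 = {2, 5}  B4 = {3, 5}  B5 = {0, 3}
Tree: B1–B2, B2–B3, B3–B4, B4–B5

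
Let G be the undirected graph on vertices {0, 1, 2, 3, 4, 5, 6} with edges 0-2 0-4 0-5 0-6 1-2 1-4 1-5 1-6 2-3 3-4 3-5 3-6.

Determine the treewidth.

A width-3 tree decomposition is:
Bags: B1 = {0, 1, 2, 3}  B2 = {0, 1, 3, 5}  B3 = {0, 1, 3, 6}  B4 = {0, 1, 3, 4}
Tree: B1–B2, B2–B3, B3–B4
Every bag has size at most 4, so the width is 4 − 1 = 3 and tw(G) ≤ 3. For the lower bound: the 4 vertex sets {1,2}, {3,5}, {0}, {6} are disjoint, each induces a connected subgraph, and every pair is joined by at least one edge of G. Contracting each set to a single vertex therefore yields K_{4} as a minor, and since treewidth is minor-monotone, tw(G) ≥ tw(K_{4}) = 3. Combining the bounds, tw(G) = 3.

3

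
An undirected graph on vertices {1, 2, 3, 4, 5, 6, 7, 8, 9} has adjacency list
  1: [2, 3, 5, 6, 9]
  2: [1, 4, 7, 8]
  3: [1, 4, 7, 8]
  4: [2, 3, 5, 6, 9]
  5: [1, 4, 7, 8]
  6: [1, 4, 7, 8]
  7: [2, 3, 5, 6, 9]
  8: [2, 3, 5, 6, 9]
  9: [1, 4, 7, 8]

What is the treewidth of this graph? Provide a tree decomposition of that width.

Each bag holds 5 vertices, so the decomposition has width 4, which upper-bounds the treewidth. For the lower bound: the 5 vertex sets {7,9}, {1,3}, {4,5}, {8}, {6} are disjoint, each induces a connected subgraph, and every pair is joined by at least one edge of G. Contracting each set to a single vertex therefore yields K_{5} as a minor, and since treewidth is minor-monotone, tw(G) ≥ tw(K_{5}) = 4. Combining the bounds, tw(G) = 4.

Treewidth 4.
One optimal decomposition is:
Bags: B1 = {1, 4, 7, 8, 9}  B2 = {1, 3, 4, 7, 8}  B3 = {1, 4, 5, 7, 8}  B4 = {1, 4, 6, 7, 8}  B5 = {1, 2, 4, 7, 8}
Tree: B1–B2, B2–B3, B3–B4, B4–B5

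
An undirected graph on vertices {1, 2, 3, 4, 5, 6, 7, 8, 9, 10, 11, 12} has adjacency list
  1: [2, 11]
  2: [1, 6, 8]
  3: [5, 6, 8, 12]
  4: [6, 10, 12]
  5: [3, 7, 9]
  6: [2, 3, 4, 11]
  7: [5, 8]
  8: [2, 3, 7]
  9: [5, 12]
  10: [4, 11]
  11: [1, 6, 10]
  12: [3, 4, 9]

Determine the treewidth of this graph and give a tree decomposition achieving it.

The largest bag has 4 vertices, giving width 3; this decomposition certifies tw(G) ≤ 3. For the lower bound: the 4 vertex sets {1,10,11}, {2}, {6}, {3,4,8,12} are disjoint, each induces a connected subgraph, and every pair is joined by at least one edge of G. Contracting each set to a single vertex therefore yields K_{4} as a minor, and since treewidth is minor-monotone, tw(G) ≥ tw(K_{4}) = 3. Hence tw(G) = 3 exactly.

Treewidth 3.
One such decomposition:
Bags: B1 = {1, 2, 10, 11}  B2 = {2, 6, 10, 11}  B3 = {2, 4, 6, 10}  B4 = {2, 4, 6, 8}  B5 = {3, 4, 6, 8}  B6 = {3, 4, 8, 12}  B7 = {3, 7, 8, 12}  B8 = {3, 5, 7, 12}  B9 = {5, 7, 9, 12}
Tree: B1–B2, B2–B3, B3–B4, B4–B5, B5–B6, B6–B7, B7–B8, B8–B9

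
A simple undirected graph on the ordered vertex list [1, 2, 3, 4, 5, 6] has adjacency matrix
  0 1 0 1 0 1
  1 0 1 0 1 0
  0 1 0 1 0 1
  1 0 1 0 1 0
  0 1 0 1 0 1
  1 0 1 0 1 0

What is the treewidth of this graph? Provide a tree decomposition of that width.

Treewidth 3.
One optimal decomposition is:
Bags: B1 = {2, 4, 5, 6}  B2 = {2, 3, 4, 6}  B3 = {1, 2, 4, 6}
Tree: B1–B2, B2–B3

The largest bag has 4 vertices, giving width 3; this decomposition certifies tw(G) ≤ 3. For the lower bound: the 4 vertex sets {4,5}, {3,6}, {2}, {1} are disjoint, each induces a connected subgraph, and every pair is joined by at least one edge of G. Contracting each set to a single vertex therefore yields K_{4} as a minor, and since treewidth is minor-monotone, tw(G) ≥ tw(K_{4}) = 3. Combining the bounds, tw(G) = 3.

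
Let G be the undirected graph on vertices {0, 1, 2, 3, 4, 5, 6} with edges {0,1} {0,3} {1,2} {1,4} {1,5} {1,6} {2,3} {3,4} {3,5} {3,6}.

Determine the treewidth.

2

A width-2 tree decomposition is:
Bags: B1 = {1, 2, 3}  B2 = {1, 3, 6}  B3 = {1, 3, 5}  B4 = {0, 1, 3}  B5 = {1, 3, 4}
Tree: B1–B2, B2–B3, B3–B4, B4–B5
Each bag holds 3 vertices, so the decomposition has width 2, which upper-bounds the treewidth. For the lower bound, G contains the cycle 3–2–1–6–3, so G is not a forest; only forests have treewidth ≤ 1, hence tw(G) ≥ 2. Hence tw(G) = 2 exactly.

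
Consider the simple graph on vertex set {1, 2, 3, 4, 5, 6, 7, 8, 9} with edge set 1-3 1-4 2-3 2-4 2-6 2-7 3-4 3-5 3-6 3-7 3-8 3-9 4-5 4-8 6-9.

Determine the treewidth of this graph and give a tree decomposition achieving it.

Every bag has size at most 3, so the width is 3 − 1 = 2 and tw(G) ≤ 2. On the other hand G contains the 3-clique {3, 6, 9}. A clique must lie in a single bag of any decomposition, so no decomposition can have width below 2. The upper and lower bounds meet at 2, so that is the treewidth.

Treewidth 2.
One such decomposition:
Bags: B1 = {3, 4, 8}  B2 = {3, 4, 5}  B3 = {2, 3, 4}  B4 = {2, 3, 6}  B5 = {3, 6, 9}  B6 = {2, 3, 7}  B7 = {1, 3, 4}
Tree: B1–B2, B2–B3, B3–B4, B4–B5, B4–B6, B3–B7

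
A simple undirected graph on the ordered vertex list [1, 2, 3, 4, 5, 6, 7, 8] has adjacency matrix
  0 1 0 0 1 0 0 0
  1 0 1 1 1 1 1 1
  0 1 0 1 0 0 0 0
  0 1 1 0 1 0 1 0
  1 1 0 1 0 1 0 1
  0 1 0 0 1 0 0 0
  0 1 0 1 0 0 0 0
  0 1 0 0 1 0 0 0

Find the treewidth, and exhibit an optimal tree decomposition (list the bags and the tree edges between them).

The largest bag has 3 vertices, giving width 2; this decomposition certifies tw(G) ≤ 2. On the other hand G contains the 3-clique {2, 3, 4}. A clique must lie in a single bag of any decomposition, so no decomposition can have width below 2. Hence tw(G) = 2 exactly.

Treewidth 2.
Bags: B1 = {2, 5, 6}  B2 = {2, 5, 8}  B3 = {2, 4, 5}  B4 = {2, 3, 4}  B5 = {2, 4, 7}  B6 = {1, 2, 5}
Tree: B1–B2, B1–B3, B3–B4, B4–B5, B2–B6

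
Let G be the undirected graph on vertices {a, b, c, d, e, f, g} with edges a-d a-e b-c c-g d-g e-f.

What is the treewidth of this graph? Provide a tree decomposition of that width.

Each bag holds 2 vertices, so the decomposition has width 1, which upper-bounds the treewidth. Since G has at least one edge (e.g. f–e), it is not an edgeless graph, so tw(G) ≥ 1. Combining the bounds, tw(G) = 1.

Treewidth 1.
One optimal decomposition is:
Bags: B1 = {e, f}  B2 = {a, e}  B3 = {a, d}  B4 = {d, g}  B5 = {c, g}  B6 = {b, c}
Tree: B1–B2, B2–B3, B3–B4, B4–B5, B5–B6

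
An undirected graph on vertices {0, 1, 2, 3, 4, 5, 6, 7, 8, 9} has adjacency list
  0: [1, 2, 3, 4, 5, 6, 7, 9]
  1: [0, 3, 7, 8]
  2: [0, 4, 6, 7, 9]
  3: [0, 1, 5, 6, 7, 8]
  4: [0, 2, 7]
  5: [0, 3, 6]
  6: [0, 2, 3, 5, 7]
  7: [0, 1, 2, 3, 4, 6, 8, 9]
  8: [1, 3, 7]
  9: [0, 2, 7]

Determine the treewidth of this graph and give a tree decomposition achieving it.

Every bag has size at most 4, so the width is 4 − 1 = 3 and tw(G) ≤ 3. Conversely, {0, 3, 5, 6} is a clique of size 4, and the vertices of any clique must share a bag in every tree decomposition; so some bag has ≥ 4 vertices and tw(G) ≥ 3. Hence tw(G) = 3 exactly.

Treewidth 3.
One optimal decomposition is:
Bags: B1 = {0, 3, 6, 7}  B2 = {0, 3, 5, 6}  B3 = {0, 2, 6, 7}  B4 = {0, 1, 3, 7}  B5 = {0, 2, 7, 9}  B6 = {1, 3, 7, 8}  B7 = {0, 2, 4, 7}
Tree: B1–B2, B1–B3, B1–B4, B3–B5, B4–B6, B3–B7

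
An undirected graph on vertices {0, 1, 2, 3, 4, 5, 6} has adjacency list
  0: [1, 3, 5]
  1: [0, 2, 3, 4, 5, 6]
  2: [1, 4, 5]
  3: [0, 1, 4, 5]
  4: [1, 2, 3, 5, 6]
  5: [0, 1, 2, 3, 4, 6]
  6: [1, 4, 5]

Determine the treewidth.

A width-3 tree decomposition is:
Bags: B1 = {1, 3, 4, 5}  B2 = {0, 1, 3, 5}  B3 = {1, 2, 4, 5}  B4 = {1, 4, 5, 6}
Tree: B1–B2, B1–B3, B1–B4
Every bag has size at most 4, so the width is 4 − 1 = 3 and tw(G) ≤ 3. On the other hand G contains the 4-clique {0, 1, 3, 5}. A clique must lie in a single bag of any decomposition, so no decomposition can have width below 3. Combining the bounds, tw(G) = 3.

3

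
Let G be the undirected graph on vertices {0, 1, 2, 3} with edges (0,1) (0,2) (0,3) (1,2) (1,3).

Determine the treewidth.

A width-2 tree decomposition is:
Bags: B1 = {0, 1, 2}  B2 = {0, 1, 3}
Tree: B1–B2
Every bag has size at most 3, so the width is 3 − 1 = 2 and tw(G) ≤ 2. Conversely, {0, 1, 2} is a clique of size 3, and the vertices of any clique must share a bag in every tree decomposition; so some bag has ≥ 3 vertices and tw(G) ≥ 2. The upper and lower bounds meet at 2, so that is the treewidth.

2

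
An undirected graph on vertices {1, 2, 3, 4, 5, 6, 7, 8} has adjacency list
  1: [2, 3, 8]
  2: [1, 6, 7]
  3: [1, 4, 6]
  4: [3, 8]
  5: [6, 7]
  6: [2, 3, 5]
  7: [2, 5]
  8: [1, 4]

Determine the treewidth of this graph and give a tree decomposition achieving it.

Treewidth 2.
Bags: B1 = {3, 4, 8}  B2 = {1, 3, 8}  B3 = {1, 3, 6}  B4 = {1, 2, 6}  B5 = {2, 5, 6}  B6 = {2, 5, 7}
Tree: B1–B2, B2–B3, B3–B4, B4–B5, B5–B6

The largest bag has 3 vertices, giving width 2; this decomposition certifies tw(G) ≤ 2. For the lower bound, G contains the cycle 4–8–1–3–4, so G is not a forest; only forests have treewidth ≤ 1, hence tw(G) ≥ 2. The upper and lower bounds meet at 2, so that is the treewidth.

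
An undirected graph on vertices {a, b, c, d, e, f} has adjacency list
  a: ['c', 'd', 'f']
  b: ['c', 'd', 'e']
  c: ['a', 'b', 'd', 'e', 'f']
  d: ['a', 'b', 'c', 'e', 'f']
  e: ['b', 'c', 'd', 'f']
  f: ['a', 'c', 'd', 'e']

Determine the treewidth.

A width-3 tree decomposition is:
Bags: B1 = {a, c, d, f}  B2 = {c, d, e, f}  B3 = {b, c, d, e}
Tree: B1–B2, B2–B3
Each bag holds 4 vertices, so the decomposition has width 3, which upper-bounds the treewidth. For the lower bound, the 4 vertices {c, d, e, f} are pairwise adjacent, and any tree decomposition puts a clique entirely inside one bag — forcing width ≥ 3. Combining the bounds, tw(G) = 3.

3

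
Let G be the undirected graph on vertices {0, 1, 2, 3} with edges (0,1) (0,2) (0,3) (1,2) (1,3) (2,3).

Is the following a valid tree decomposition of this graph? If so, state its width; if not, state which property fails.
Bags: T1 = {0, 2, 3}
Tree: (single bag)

A tree decomposition must satisfy three properties: every vertex lies in some bag; for every edge, both endpoints lie together in some bag; and for every vertex, the bags containing it form a connected subtree. Here vertex 1 appears in no bag, so the decomposition is invalid.

No — vertex 1 appears in no bag.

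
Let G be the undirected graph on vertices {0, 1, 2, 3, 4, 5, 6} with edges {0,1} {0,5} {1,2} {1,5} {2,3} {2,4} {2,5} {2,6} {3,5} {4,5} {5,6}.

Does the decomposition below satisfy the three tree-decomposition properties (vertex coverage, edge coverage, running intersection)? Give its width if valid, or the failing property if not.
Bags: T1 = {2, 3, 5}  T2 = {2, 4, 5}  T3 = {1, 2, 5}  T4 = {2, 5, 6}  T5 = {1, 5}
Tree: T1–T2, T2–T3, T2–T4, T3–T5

A tree decomposition must satisfy three properties: every vertex lies in some bag; for every edge, both endpoints lie together in some bag; and for every vertex, the bags containing it form a connected subtree. Here vertex 0 appears in no bag, so the decomposition is invalid.

No — vertex 0 appears in no bag.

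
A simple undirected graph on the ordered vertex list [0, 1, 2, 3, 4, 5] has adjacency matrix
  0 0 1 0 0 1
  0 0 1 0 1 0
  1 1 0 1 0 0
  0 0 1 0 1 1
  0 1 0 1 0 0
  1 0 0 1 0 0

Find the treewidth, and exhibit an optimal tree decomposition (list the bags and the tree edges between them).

Each bag holds 3 vertices, so the decomposition has width 2, which upper-bounds the treewidth. The edges 4–1–2–3–4 form a cycle, so G is not a tree and its treewidth is at least 2. The upper and lower bounds meet at 2, so that is the treewidth.

Treewidth 2.
One such decomposition:
Bags: B1 = {1, 3, 4}  B2 = {1, 2, 3}  B3 = {2, 3, 5}  B4 = {0, 2, 5}
Tree: B1–B2, B2–B3, B3–B4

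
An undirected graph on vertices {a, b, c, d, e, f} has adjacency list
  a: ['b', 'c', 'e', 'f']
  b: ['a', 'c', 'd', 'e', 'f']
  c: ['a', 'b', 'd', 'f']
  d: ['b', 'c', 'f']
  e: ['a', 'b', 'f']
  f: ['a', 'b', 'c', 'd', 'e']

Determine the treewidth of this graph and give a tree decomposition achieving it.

Every bag has size at most 4, so the width is 4 − 1 = 3 and tw(G) ≤ 3. For the lower bound, the 4 vertices {a, b, e, f} are pairwise adjacent, and any tree decomposition puts a clique entirely inside one bag — forcing width ≥ 3. Hence tw(G) = 3 exactly.

Treewidth 3.
One such decomposition:
Bags: B1 = {a, b, c, f}  B2 = {b, c, d, f}  B3 = {a, b, e, f}
Tree: B1–B2, B1–B3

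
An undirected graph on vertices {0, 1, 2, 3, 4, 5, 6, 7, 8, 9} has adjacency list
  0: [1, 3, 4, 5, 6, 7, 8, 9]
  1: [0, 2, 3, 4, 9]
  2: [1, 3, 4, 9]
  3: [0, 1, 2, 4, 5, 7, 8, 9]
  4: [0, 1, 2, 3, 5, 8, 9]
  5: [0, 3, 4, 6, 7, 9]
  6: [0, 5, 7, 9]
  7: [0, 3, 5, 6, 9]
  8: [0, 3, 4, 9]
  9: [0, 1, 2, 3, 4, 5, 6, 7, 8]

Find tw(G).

4

A width-4 tree decomposition is:
Bags: B1 = {0, 5, 6, 7, 9}  B2 = {0, 3, 5, 7, 9}  B3 = {0, 3, 4, 5, 9}  B4 = {0, 1, 3, 4, 9}  B5 = {1, 2, 3, 4, 9}  B6 = {0, 3, 4, 8, 9}
Tree: B1–B2, B2–B3, B3–B4, B4–B5, B4–B6
The largest bag has 5 vertices, giving width 4; this decomposition certifies tw(G) ≤ 4. On the other hand G contains the 5-clique {0, 3, 4, 8, 9}. A clique must lie in a single bag of any decomposition, so no decomposition can have width below 4. Combining the bounds, tw(G) = 4.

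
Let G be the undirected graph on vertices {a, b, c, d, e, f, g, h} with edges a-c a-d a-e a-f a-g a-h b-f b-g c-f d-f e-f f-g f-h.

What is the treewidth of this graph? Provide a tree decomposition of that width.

Each bag holds 3 vertices, so the decomposition has width 2, which upper-bounds the treewidth. On the other hand G contains the 3-clique {a, d, f}. A clique must lie in a single bag of any decomposition, so no decomposition can have width below 2. The upper and lower bounds meet at 2, so that is the treewidth.

Treewidth 2.
Bags: B1 = {a, f, h}  B2 = {a, e, f}  B3 = {a, d, f}  B4 = {a, f, g}  B5 = {b, f, g}  B6 = {a, c, f}
Tree: B1–B2, B1–B3, B1–B4, B4–B5, B1–B6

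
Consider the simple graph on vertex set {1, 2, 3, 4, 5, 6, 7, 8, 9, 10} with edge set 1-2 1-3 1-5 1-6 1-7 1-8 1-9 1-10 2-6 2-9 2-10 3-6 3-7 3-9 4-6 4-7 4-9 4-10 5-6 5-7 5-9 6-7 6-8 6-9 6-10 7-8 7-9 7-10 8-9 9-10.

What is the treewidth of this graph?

4

A width-4 tree decomposition is:
Bags: B1 = {1, 3, 6, 7, 9}  B2 = {1, 6, 7, 9, 10}  B3 = {4, 6, 7, 9, 10}  B4 = {1, 2, 6, 9, 10}  B5 = {1, 6, 7, 8, 9}  B6 = {1, 5, 6, 7, 9}
Tree: B1–B2, B2–B3, B2–B4, B2–B5, B1–B6
Each bag holds 5 vertices, so the decomposition has width 4, which upper-bounds the treewidth. On the other hand G contains the 5-clique {1, 2, 6, 9, 10}. A clique must lie in a single bag of any decomposition, so no decomposition can have width below 4. Combining the bounds, tw(G) = 4.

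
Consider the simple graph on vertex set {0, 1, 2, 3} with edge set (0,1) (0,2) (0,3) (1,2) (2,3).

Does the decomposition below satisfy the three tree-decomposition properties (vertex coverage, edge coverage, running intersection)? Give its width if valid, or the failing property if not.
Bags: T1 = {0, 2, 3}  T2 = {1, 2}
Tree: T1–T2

A tree decomposition must satisfy three properties: every vertex lies in some bag; for every edge, both endpoints lie together in some bag; and for every vertex, the bags containing it form a connected subtree. Here edge (0,1) lies in no bag, so the decomposition is invalid.

No — edge (0,1) lies in no bag.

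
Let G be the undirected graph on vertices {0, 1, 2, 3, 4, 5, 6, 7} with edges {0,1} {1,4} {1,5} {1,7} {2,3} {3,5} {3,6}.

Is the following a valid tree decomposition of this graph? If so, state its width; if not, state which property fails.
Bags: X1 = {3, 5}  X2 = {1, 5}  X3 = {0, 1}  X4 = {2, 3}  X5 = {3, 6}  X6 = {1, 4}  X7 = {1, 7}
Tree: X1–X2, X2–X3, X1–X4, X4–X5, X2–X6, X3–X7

Yes; width 1.

Every vertex of G appears in some bag (union = {0, 1, 2, 3, 4, 5, 6, 7}); every edge is covered by a bag; and for each vertex v the set of bags containing v is connected in the bag tree. The decomposition is therefore valid. The largest bag has 2 vertices, so the width is 1.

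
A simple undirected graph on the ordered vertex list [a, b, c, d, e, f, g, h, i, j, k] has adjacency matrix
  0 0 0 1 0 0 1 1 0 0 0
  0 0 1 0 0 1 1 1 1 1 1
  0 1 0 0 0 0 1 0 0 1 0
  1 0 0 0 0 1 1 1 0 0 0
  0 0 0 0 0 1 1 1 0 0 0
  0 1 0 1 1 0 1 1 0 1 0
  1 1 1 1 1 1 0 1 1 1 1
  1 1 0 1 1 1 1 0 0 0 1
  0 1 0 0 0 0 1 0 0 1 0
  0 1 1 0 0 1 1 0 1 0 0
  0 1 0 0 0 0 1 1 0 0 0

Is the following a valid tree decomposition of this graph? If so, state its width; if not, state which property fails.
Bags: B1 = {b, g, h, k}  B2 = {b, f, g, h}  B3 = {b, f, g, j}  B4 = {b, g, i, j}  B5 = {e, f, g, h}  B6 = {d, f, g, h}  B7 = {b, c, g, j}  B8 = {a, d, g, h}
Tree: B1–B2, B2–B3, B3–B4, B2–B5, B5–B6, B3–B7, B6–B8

Yes; width 3.

Every vertex of G appears in some bag (union = {a, b, c, d, e, f, g, h, i, j, k}); every edge is covered by a bag; and for each vertex v the set of bags containing v is connected in the bag tree. The decomposition is therefore valid. The largest bag has 4 vertices, so the width is 3.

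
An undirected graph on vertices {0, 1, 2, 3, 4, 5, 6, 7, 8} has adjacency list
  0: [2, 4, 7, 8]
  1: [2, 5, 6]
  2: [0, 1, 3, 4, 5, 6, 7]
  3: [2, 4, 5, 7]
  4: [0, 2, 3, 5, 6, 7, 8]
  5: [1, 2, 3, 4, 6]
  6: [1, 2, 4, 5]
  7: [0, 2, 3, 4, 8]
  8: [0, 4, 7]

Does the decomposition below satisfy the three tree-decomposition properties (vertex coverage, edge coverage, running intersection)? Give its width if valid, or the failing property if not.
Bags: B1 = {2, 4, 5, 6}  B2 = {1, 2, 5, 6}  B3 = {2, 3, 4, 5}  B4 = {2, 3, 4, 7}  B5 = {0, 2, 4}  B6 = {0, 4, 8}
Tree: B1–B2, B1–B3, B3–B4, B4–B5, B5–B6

No — edge (7,0) lies in no bag.

A tree decomposition must satisfy three properties: every vertex lies in some bag; for every edge, both endpoints lie together in some bag; and for every vertex, the bags containing it form a connected subtree. Here edge (7,0) lies in no bag, so the decomposition is invalid.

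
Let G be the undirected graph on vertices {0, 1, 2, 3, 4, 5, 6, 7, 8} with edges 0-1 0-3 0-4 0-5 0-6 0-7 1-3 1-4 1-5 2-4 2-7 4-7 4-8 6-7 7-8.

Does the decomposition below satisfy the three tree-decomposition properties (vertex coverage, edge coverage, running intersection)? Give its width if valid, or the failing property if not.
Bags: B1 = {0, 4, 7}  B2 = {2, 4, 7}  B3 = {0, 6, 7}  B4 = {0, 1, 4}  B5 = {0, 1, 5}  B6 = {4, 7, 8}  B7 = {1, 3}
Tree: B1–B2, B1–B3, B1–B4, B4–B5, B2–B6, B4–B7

No — edge (0,3) lies in no bag.

A tree decomposition must satisfy three properties: every vertex lies in some bag; for every edge, both endpoints lie together in some bag; and for every vertex, the bags containing it form a connected subtree. Here edge (0,3) lies in no bag, so the decomposition is invalid.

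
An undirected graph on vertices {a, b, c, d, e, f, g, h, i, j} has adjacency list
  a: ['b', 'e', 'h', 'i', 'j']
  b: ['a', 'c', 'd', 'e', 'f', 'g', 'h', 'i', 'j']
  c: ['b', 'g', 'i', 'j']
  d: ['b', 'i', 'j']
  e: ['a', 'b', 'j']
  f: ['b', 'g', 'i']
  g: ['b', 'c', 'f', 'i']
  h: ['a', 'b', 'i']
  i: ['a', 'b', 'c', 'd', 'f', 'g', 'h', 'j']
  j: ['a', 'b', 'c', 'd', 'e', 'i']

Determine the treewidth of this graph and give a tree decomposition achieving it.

Treewidth 3.
One such decomposition:
Bags: B1 = {b, d, i, j}  B2 = {b, c, i, j}  B3 = {b, c, g, i}  B4 = {a, b, i, j}  B5 = {a, b, e, j}  B6 = {a, b, h, i}  B7 = {b, f, g, i}
Tree: B1–B2, B2–B3, B2–B4, B4–B5, B4–B6, B3–B7

Every bag has size at most 4, so the width is 4 − 1 = 3 and tw(G) ≤ 3. For the lower bound, the 4 vertices {a, b, e, j} are pairwise adjacent, and any tree decomposition puts a clique entirely inside one bag — forcing width ≥ 3. Combining the bounds, tw(G) = 3.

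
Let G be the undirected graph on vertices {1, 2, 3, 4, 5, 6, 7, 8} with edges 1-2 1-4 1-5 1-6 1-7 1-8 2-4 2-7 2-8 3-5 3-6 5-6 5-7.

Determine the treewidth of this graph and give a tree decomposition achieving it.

Treewidth 2.
Bags: B1 = {1, 5, 7}  B2 = {1, 5, 6}  B3 = {3, 5, 6}  B4 = {1, 2, 7}  B5 = {1, 2, 8}  B6 = {1, 2, 4}
Tree: B1–B2, B2–B3, B1–B4, B4–B5, B5–B6

Each bag holds 3 vertices, so the decomposition has width 2, which upper-bounds the treewidth. For the lower bound, the 3 vertices {1, 2, 8} are pairwise adjacent, and any tree decomposition puts a clique entirely inside one bag — forcing width ≥ 2. The upper and lower bounds meet at 2, so that is the treewidth.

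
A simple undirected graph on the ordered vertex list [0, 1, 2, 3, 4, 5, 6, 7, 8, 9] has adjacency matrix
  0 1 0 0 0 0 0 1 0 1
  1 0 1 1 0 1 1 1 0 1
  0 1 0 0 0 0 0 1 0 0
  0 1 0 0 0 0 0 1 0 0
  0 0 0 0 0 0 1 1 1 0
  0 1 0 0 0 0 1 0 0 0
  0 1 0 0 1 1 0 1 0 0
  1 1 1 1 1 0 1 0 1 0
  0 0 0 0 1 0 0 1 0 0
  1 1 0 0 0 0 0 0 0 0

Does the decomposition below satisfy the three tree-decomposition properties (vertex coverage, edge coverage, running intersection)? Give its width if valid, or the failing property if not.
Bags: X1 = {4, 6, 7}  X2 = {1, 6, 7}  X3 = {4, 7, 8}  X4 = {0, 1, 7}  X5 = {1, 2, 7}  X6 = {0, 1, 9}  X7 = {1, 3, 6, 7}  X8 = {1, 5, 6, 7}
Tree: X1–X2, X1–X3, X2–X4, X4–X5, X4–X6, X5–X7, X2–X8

No — bags containing vertex 6 are not connected in the tree.

A tree decomposition must satisfy three properties: every vertex lies in some bag; for every edge, both endpoints lie together in some bag; and for every vertex, the bags containing it form a connected subtree. Here bags containing vertex 6 are not connected in the tree, so the decomposition is invalid.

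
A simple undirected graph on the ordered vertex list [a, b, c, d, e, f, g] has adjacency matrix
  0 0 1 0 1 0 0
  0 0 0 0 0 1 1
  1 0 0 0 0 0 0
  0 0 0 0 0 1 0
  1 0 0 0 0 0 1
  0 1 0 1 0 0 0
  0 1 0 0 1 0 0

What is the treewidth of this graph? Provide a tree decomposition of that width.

The largest bag has 2 vertices, giving width 1; this decomposition certifies tw(G) ≤ 1. Since G has at least one edge (e.g. d–f), it is not an edgeless graph, so tw(G) ≥ 1. Combining the bounds, tw(G) = 1.

Treewidth 1.
One such decomposition:
Bags: B1 = {d, f}  B2 = {b, f}  B3 = {b, g}  B4 = {e, g}  B5 = {a, e}  B6 = {a, c}
Tree: B1–B2, B2–B3, B3–B4, B4–B5, B5–B6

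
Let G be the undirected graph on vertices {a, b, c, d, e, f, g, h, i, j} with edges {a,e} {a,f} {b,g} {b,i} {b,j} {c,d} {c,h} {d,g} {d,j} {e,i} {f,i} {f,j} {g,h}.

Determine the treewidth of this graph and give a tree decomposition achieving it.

Treewidth 2.
One optimal decomposition is:
Bags: B1 = {c, g, h}  B2 = {c, d, g}  B3 = {b, d, g}  B4 = {b, d, j}  B5 = {b, i, j}  B6 = {f, i, j}  B7 = {e, f, i}  B8 = {a, e, f}
Tree: B1–B2, B2–B3, B3–B4, B4–B5, B5–B6, B6–B7, B7–B8

Each bag holds 3 vertices, so the decomposition has width 2, which upper-bounds the treewidth. The edges h–c–d–g–h form a cycle, so G is not a tree and its treewidth is at least 2. Hence tw(G) = 2 exactly.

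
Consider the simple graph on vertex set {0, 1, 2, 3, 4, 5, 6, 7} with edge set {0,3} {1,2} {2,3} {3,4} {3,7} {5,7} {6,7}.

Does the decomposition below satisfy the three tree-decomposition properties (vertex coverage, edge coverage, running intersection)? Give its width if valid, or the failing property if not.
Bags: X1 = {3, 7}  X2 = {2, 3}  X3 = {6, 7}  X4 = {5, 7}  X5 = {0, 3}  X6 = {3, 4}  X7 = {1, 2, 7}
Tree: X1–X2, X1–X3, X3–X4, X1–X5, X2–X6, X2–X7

A tree decomposition must satisfy three properties: every vertex lies in some bag; for every edge, both endpoints lie together in some bag; and for every vertex, the bags containing it form a connected subtree. Here bags containing vertex 7 are not connected in the tree, so the decomposition is invalid.

No — bags containing vertex 7 are not connected in the tree.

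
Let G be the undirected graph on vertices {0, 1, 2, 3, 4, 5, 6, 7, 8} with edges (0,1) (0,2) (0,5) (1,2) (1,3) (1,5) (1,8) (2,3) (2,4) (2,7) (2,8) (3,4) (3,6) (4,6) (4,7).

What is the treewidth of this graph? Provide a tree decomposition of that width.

Every bag has size at most 3, so the width is 3 − 1 = 2 and tw(G) ≤ 2. Conversely, {0, 1, 2} is a clique of size 3, and the vertices of any clique must share a bag in every tree decomposition; so some bag has ≥ 3 vertices and tw(G) ≥ 2. Hence tw(G) = 2 exactly.

Treewidth 2.
One such decomposition:
Bags: B1 = {0, 1, 2}  B2 = {1, 2, 8}  B3 = {1, 2, 3}  B4 = {2, 3, 4}  B5 = {3, 4, 6}  B6 = {2, 4, 7}  B7 = {0, 1, 5}
Tree: B1–B2, B2–B3, B3–B4, B4–B5, B4–B6, B1–B7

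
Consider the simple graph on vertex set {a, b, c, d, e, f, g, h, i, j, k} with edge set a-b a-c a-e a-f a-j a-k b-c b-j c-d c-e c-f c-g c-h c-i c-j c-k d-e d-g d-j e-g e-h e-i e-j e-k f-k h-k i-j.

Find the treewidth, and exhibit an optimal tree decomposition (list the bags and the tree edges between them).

Treewidth 3.
Bags: B1 = {c, d, e, j}  B2 = {a, c, e, j}  B3 = {c, e, i, j}  B4 = {a, c, e, k}  B5 = {a, b, c, j}  B6 = {a, c, f, k}  B7 = {c, e, h, k}  B8 = {c, d, e, g}
Tree: B1–B2, B1–B3, B2–B4, B2–B5, B4–B6, B4–B7, B1–B8

Every bag has size at most 4, so the width is 4 − 1 = 3 and tw(G) ≤ 3. On the other hand G contains the 4-clique {c, d, e, g}. A clique must lie in a single bag of any decomposition, so no decomposition can have width below 3. The upper and lower bounds meet at 3, so that is the treewidth.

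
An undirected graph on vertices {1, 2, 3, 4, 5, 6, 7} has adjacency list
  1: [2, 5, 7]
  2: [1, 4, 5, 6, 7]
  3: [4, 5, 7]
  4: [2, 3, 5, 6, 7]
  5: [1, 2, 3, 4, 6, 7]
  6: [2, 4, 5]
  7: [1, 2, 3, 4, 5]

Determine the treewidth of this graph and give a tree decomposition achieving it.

Treewidth 3.
One such decomposition:
Bags: B1 = {2, 4, 5, 7}  B2 = {2, 4, 5, 6}  B3 = {3, 4, 5, 7}  B4 = {1, 2, 5, 7}
Tree: B1–B2, B1–B3, B1–B4

Every bag has size at most 4, so the width is 4 − 1 = 3 and tw(G) ≤ 3. For the lower bound, the 4 vertices {1, 2, 5, 7} are pairwise adjacent, and any tree decomposition puts a clique entirely inside one bag — forcing width ≥ 3. The upper and lower bounds meet at 3, so that is the treewidth.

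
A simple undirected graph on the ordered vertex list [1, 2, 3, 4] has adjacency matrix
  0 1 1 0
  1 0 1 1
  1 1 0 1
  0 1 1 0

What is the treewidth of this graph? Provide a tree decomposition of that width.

Each bag holds 3 vertices, so the decomposition has width 2, which upper-bounds the treewidth. For the lower bound, the 3 vertices {1, 2, 3} are pairwise adjacent, and any tree decomposition puts a clique entirely inside one bag — forcing width ≥ 2. Therefore the treewidth is 2.

Treewidth 2.
Bags: B1 = {2, 3, 4}  B2 = {1, 2, 3}
Tree: B1–B2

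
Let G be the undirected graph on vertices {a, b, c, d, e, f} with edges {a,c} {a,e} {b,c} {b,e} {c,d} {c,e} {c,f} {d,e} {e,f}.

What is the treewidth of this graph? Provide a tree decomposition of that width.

Treewidth 2.
One optimal decomposition is:
Bags: B1 = {c, e, f}  B2 = {c, d, e}  B3 = {b, c, e}  B4 = {a, c, e}
Tree: B1–B2, B2–B3, B2–B4

Each bag holds 3 vertices, so the decomposition has width 2, which upper-bounds the treewidth. On the other hand G contains the 3-clique {c, d, e}. A clique must lie in a single bag of any decomposition, so no decomposition can have width below 2. Combining the bounds, tw(G) = 2.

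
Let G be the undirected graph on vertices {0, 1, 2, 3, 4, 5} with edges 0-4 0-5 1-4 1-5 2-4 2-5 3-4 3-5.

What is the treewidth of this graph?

A width-2 tree decomposition is:
Bags: B1 = {2, 4, 5}  B2 = {0, 4, 5}  B3 = {3, 4, 5}  B4 = {1, 4, 5}
Tree: B1–B2, B2–B3, B3–B4
The largest bag has 3 vertices, giving width 2; this decomposition certifies tw(G) ≤ 2. For the lower bound, G contains the cycle 2–5–0–4–2, so G is not a forest; only forests have treewidth ≤ 1, hence tw(G) ≥ 2. Therefore the treewidth is 2.

2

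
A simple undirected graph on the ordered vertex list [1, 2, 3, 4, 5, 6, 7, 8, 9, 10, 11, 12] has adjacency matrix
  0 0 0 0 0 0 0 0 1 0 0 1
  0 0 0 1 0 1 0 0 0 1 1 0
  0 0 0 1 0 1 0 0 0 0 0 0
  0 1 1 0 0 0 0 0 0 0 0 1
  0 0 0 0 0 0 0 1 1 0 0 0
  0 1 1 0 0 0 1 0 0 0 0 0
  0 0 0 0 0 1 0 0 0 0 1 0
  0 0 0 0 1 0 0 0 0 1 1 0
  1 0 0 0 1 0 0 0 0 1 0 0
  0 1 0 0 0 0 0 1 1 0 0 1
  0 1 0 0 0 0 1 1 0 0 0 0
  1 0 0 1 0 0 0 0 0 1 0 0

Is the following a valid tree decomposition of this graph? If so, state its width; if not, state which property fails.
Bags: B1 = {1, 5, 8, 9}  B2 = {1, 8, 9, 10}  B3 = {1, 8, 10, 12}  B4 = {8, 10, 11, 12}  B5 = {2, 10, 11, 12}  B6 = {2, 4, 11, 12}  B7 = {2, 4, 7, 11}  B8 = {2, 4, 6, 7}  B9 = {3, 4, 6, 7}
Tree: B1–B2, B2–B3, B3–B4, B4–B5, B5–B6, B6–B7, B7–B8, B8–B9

Yes; width 3.

Checking the three conditions: (i) the bags cover all of {1, 2, 3, 4, 5, 6, 7, 8, 9, 10, 11, 12}; (ii) for each edge, some bag contains both endpoints; (iii) the bags containing any fixed vertex form a subtree. All hold, so the decomposition is valid with width 4 − 1 = 3.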